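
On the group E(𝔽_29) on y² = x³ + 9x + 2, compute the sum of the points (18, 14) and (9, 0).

(8, 8)

(18, 14) + (9, 0). λ = (0 - 14)/(9 - 18) ≡ 15/20 mod 29. 20⁻¹ ≡ 16 (mod 29) since 20·16 = 320 ≡ 1, so λ ≡ 8.
  x = λ² - 18 - 9 = 64 - 27 ≡ 8; y = λ·(18 - 8) - 14 ≡ 8. → (8, 8)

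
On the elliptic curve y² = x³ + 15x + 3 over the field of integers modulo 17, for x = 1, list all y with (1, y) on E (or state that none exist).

x³ + 15x + 3 = 19 ≡ 2 (mod 17).
Square roots of 2 mod 17: 6 and 11 (since 6² = 36 ≡ 2).

6, 11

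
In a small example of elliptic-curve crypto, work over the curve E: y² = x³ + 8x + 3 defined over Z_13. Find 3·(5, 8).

(7, 8)

Write P = (5, 8).
Repeated addition: build up to 3P.
2P: tangent at (5, 8): λ = (3·5² + 8)/(2·8) ≡ 5/3. 3⁻¹ ≡ 9 (mod 13), so λ ≡ 5·9 ≡ 6.
  x = λ² - 5 - 5 = 36 - 10 ≡ 0; y = λ·(5 - 0) - 8 ≡ 9. → (0, 9)
3P: (0, 9) + (5, 8). λ = (8 - 9)/(5 - 0) ≡ 12/5 mod 13. 5⁻¹ ≡ 8 (mod 13), so λ ≡ 5.
  x = λ² - 0 - 5 = 25 - 5 ≡ 7; y = λ·(0 - 7) - 9 ≡ 8. → (7, 8)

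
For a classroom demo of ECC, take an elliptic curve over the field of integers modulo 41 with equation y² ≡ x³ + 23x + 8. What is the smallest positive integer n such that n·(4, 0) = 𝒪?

2

2P: (4, 0) + (4, 0): same x and y₁ ≡ -y₂, so the sum is 𝒪.
2P = 𝒪, so the order is 2.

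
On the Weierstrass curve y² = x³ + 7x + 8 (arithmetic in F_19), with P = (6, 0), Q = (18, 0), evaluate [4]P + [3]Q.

(18, 0)

First 4P:
Double-and-add on 4 = (100)₂. Start with P = (6, 0) for the leading 1-bit.
double: (6, 0) + (6, 0): same x and y₁ ≡ -y₂, so the sum is O.
double: O + O = O (identity).
4P = O.
Next 3Q:
Repeated addition: build up to 3Q.
2Q: (18, 0) + (18, 0): same x and y₁ ≡ -y₂, so the sum is O.
3Q: O + (18, 0) = (18, 0) (identity).
3Q = (18, 0).
Finally 4P + 3Q:
O + (18, 0) = (18, 0) (identity).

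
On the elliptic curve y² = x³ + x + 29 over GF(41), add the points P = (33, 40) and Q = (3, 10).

(33, 40) + (3, 10). λ = (10 - 40)/(3 - 33) ≡ 11/11 mod 41. 11⁻¹ ≡ 15 (mod 41), so λ ≡ 1.
  x = λ² - 33 - 3 = 1 - 36 ≡ 6; y = λ·(33 - 6) - 40 ≡ 28. → (6, 28)

(6, 28)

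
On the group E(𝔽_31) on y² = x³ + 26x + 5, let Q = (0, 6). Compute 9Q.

Double-and-add on 9 = (1001)₂. Start with Q = (0, 6) for the leading 1-bit.
double: tangent at (0, 6): λ = (3·0² + 26)/(2·6) ≡ 26/12. 12⁻¹ ≡ 13 (mod 31), so λ ≡ 26·13 ≡ 28.
  x = λ² - 0 - 0 = 784 - 0 ≡ 9; y = λ·(0 - 9) - 6 ≡ 21. → (9, 21)
double: tangent at (9, 21): λ = (3·9² + 26)/(2·21) ≡ 21/11. 11⁻¹ ≡ 17 (mod 31) since 11·17 = 187 ≡ 1, so λ ≡ 21·17 ≡ 16.
  x = λ² - 9 - 9 = 256 - 18 ≡ 21; y = λ·(9 - 21) - 21 ≡ 4. → (21, 4)
double: tangent at (21, 4): λ = (3·21² + 26)/(2·4) ≡ 16/8. 8⁻¹ ≡ 4 (mod 31) since 8·4 = 32 ≡ 1, so λ ≡ 16·4 ≡ 2.
  x = λ² - 21 - 21 = 4 - 42 ≡ 24; y = λ·(21 - 24) - 4 ≡ 21. → (24, 21)
add Q: (24, 21) + (0, 6). λ = (6 - 21)/(0 - 24) ≡ 16/7 mod 31. 7⁻¹ ≡ 9 (mod 31), so λ ≡ 20.
  x = λ² - 24 - 0 = 400 - 24 ≡ 4; y = λ·(24 - 4) - 21 ≡ 7. → (4, 7)

(4, 7)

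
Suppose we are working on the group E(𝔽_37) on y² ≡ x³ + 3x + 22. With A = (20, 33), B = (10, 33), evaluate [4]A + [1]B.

(13, 1)

First 4A:
Repeated addition: build up to 4A.
2A: tangent at (20, 33): λ = (3·20² + 3)/(2·33) ≡ 19/29. 29⁻¹ ≡ 23 (mod 37) since 29·23 = 667 ≡ 1, so λ ≡ 19·23 ≡ 30.
  x = λ² - 20 - 20 = 900 - 40 ≡ 9; y = λ·(20 - 9) - 33 ≡ 1. → (9, 1)
3A: (9, 1) + (20, 33). λ = (33 - 1)/(20 - 9) ≡ 32/11 mod 37. 11⁻¹ ≡ 27 (mod 37), so λ ≡ 13.
  x = λ² - 9 - 20 = 169 - 29 ≡ 29; y = λ·(9 - 29) - 1 ≡ 35. → (29, 35)
4A: (29, 35) + (20, 33). λ = (33 - 35)/(20 - 29) ≡ 35/28 mod 37. 28⁻¹ ≡ 4 (mod 37), so λ ≡ 29.
  x = λ² - 29 - 20 = 841 - 49 ≡ 15; y = λ·(29 - 15) - 35 ≡ 1. → (15, 1)
4A = (15, 1).
Finally 4A + B:
(15, 1) + (10, 33). λ = (33 - 1)/(10 - 15) ≡ 32/32 mod 37. 32⁻¹ ≡ 22 (mod 37) since 32·22 = 704 ≡ 1, so λ ≡ 1.
  x = λ² - 15 - 10 = 1 - 25 ≡ 13; y = λ·(15 - 13) - 1 ≡ 1. → (13, 1)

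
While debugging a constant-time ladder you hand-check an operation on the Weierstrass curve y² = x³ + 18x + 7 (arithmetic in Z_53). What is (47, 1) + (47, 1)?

(6, 38)

tangent at (47, 1): λ = (3·47² + 18)/(2·1) ≡ 20/2. 2⁻¹ ≡ 27 (mod 53) since 2·27 = 54 ≡ 1, so λ ≡ 20·27 ≡ 10.
  x = λ² - 47 - 47 = 100 - 94 ≡ 6; y = λ·(47 - 6) - 1 ≡ 38. → (6, 38)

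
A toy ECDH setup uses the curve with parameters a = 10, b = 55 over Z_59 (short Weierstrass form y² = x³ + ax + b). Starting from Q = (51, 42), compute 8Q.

(54, 36)

Double-and-add on 8 = (1000)₂. Start with Q = (51, 42) for the leading 1-bit.
double: tangent at (51, 42): λ = (3·51² + 10)/(2·42) ≡ 25/25. 25⁻¹ ≡ 26 (mod 59) since 25·26 = 650 ≡ 1, so λ ≡ 25·26 ≡ 1.
  x = λ² - 51 - 51 = 1 - 102 ≡ 17; y = λ·(51 - 17) - 42 ≡ 51. → (17, 51)
double: tangent at (17, 51): λ = (3·17² + 10)/(2·51) ≡ 51/43. 43⁻¹ ≡ 11 (mod 59) since 43·11 = 473 ≡ 1, so λ ≡ 51·11 ≡ 30.
  x = λ² - 17 - 17 = 900 - 34 ≡ 40; y = λ·(17 - 40) - 51 ≡ 26. → (40, 26)
double: tangent at (40, 26): λ = (3·40² + 10)/(2·26) ≡ 31/52. 52⁻¹ ≡ 42 (mod 59) since 52·42 = 2184 ≡ 1, so λ ≡ 31·42 ≡ 4.
  x = λ² - 40 - 40 = 16 - 80 ≡ 54; y = λ·(40 - 54) - 26 ≡ 36. → (54, 36)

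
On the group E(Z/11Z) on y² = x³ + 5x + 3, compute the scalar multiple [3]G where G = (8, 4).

Repeated addition: build up to 3G.
2G: tangent at (8, 4): λ = (3·8² + 5)/(2·4) ≡ 10/8. 8⁻¹ ≡ 7 (mod 11) since 8·7 = 56 ≡ 1, so λ ≡ 10·7 ≡ 4.
  x = λ² - 8 - 8 = 16 - 16 ≡ 0; y = λ·(8 - 0) - 4 ≡ 6. → (0, 6)
3G: (0, 6) + (8, 4). λ = (4 - 6)/(8 - 0) ≡ 9/8 mod 11. 8⁻¹ ≡ 7 (mod 11), so λ ≡ 8.
  x = λ² - 0 - 8 = 64 - 8 ≡ 1; y = λ·(0 - 1) - 6 ≡ 8. → (1, 8)

(1, 8)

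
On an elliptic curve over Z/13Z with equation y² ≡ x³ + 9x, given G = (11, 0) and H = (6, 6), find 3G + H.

First 3G:
Repeated addition: build up to 3G.
2G: (11, 0) + (11, 0): same x and y₁ ≡ -y₂, so the sum is O.
3G: O + (11, 0) = (11, 0) (identity).
3G = (11, 0).
Finally 3G + H:
(11, 0) + (6, 6). λ = (6 - 0)/(6 - 11) ≡ 6/8 mod 13. 8⁻¹ ≡ 5 (mod 13) since 8·5 = 40 ≡ 1, so λ ≡ 4.
  x = λ² - 11 - 6 = 16 - 17 ≡ 12; y = λ·(11 - 12) - 0 ≡ 9. → (12, 9)

(12, 9)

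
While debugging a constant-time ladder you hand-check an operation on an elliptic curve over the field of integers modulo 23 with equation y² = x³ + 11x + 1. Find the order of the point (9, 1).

5

2P: tangent at (9, 1): λ = (3·9² + 11)/(2·1) ≡ 1/2. 2⁻¹ ≡ 12 (mod 23) since 2·12 = 24 ≡ 1, so λ ≡ 1·12 ≡ 12.
  x = λ² - 9 - 9 = 144 - 18 ≡ 11; y = λ·(9 - 11) - 1 ≡ 21. → (11, 21)
3P: (11, 21) + (9, 1). λ = (1 - 21)/(9 - 11) ≡ 3/21 mod 23. 21⁻¹ ≡ 11 (mod 23) since 21·11 = 231 ≡ 1, so λ ≡ 10.
  x = λ² - 11 - 9 = 100 - 20 ≡ 11; y = λ·(11 - 11) - 21 ≡ 2. → (11, 2)
4P: (11, 2) + (9, 1). λ = (1 - 2)/(9 - 11) ≡ 22/21 mod 23. 21⁻¹ ≡ 11 (mod 23), so λ ≡ 12.
  x = λ² - 11 - 9 = 144 - 20 ≡ 9; y = λ·(11 - 9) - 2 ≡ 22. → (9, 22)
5P: (9, 22) + (9, 1): same x and y₁ ≡ -y₂, so the sum is O.
5P = O, so the order is 5.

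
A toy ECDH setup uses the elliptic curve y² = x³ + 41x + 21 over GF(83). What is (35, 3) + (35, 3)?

tangent at (35, 3): λ = (3·35² + 41)/(2·3) ≡ 64/6. 6⁻¹ ≡ 14 (mod 83) since 6·14 = 84 ≡ 1, so λ ≡ 64·14 ≡ 66.
  x = λ² - 35 - 35 = 4356 - 70 ≡ 53; y = λ·(35 - 53) - 3 ≡ 54. → (53, 54)

(53, 54)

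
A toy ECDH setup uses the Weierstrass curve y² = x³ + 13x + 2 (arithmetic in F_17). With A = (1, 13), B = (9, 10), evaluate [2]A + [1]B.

(15, 6)

First 2A:
Repeated addition: build up to 2A.
2A: tangent at (1, 13): λ = (3·1² + 13)/(2·13) ≡ 16/9. 9⁻¹ ≡ 2 (mod 17) since 9·2 = 18 ≡ 1, so λ ≡ 16·2 ≡ 15.
  x = λ² - 1 - 1 = 225 - 2 ≡ 2; y = λ·(1 - 2) - 13 ≡ 6. → (2, 6)
2A = (2, 6).
Finally 2A + B:
(2, 6) + (9, 10). λ = (10 - 6)/(9 - 2) ≡ 4/7 mod 17. 7⁻¹ ≡ 5 (mod 17), so λ ≡ 3.
  x = λ² - 2 - 9 = 9 - 11 ≡ 15; y = λ·(2 - 15) - 6 ≡ 6. → (15, 6)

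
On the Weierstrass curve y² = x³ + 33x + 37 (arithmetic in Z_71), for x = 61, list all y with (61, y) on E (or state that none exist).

none

x³ + 33x + 37 = 229031 ≡ 56 (mod 71).
56 is a non-residue mod 71; no y exists.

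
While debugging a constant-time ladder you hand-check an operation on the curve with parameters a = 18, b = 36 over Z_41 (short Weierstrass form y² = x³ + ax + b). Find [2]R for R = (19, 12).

tangent at (19, 12): λ = (3·19² + 18)/(2·12) ≡ 35/24. 24⁻¹ ≡ 12 (mod 41) since 24·12 = 288 ≡ 1, so λ ≡ 35·12 ≡ 10.
  x = λ² - 19 - 19 = 100 - 38 ≡ 21; y = λ·(19 - 21) - 12 ≡ 9. → (21, 9)

(21, 9)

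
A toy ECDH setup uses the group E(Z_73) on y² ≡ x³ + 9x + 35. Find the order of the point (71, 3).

2P: tangent at (71, 3): λ = (3·71² + 9)/(2·3) ≡ 21/6. 6⁻¹ ≡ 61 (mod 73), so λ ≡ 21·61 ≡ 40.
  x = λ² - 71 - 71 = 1600 - 142 ≡ 71; y = λ·(71 - 71) - 3 ≡ 70. → (71, 70)
3P: (71, 70) + (71, 3): same x and y₁ ≡ -y₂, so the sum is O.
3P = O, so the order is 3.

3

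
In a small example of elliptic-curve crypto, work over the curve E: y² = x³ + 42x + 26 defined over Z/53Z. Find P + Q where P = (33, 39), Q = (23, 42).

(33, 39) + (23, 42). λ = (42 - 39)/(23 - 33) ≡ 3/43 mod 53. 43⁻¹ ≡ 37 (mod 53) since 43·37 = 1591 ≡ 1, so λ ≡ 5.
  x = λ² - 33 - 23 = 25 - 56 ≡ 22; y = λ·(33 - 22) - 39 ≡ 16. → (22, 16)

(22, 16)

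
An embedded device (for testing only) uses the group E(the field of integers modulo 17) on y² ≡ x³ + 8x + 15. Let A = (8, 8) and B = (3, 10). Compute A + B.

(15, 5)

(8, 8) + (3, 10). λ = (10 - 8)/(3 - 8) ≡ 2/12 mod 17. 12⁻¹ ≡ 10 (mod 17), so λ ≡ 3.
  x = λ² - 8 - 3 = 9 - 11 ≡ 15; y = λ·(8 - 15) - 8 ≡ 5. → (15, 5)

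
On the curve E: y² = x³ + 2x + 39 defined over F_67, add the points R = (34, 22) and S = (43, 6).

(34, 22) + (43, 6). λ = (6 - 22)/(43 - 34) ≡ 51/9 mod 67. 9⁻¹ ≡ 15 (mod 67), so λ ≡ 28.
  x = λ² - 34 - 43 = 784 - 77 ≡ 37; y = λ·(34 - 37) - 22 ≡ 28. → (37, 28)

(37, 28)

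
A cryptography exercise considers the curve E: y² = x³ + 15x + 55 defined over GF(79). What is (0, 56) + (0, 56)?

(10, 40)

tangent at (0, 56): λ = (3·0² + 15)/(2·56) ≡ 15/33. 33⁻¹ ≡ 12 (mod 79) since 33·12 = 396 ≡ 1, so λ ≡ 15·12 ≡ 22.
  x = λ² - 0 - 0 = 484 - 0 ≡ 10; y = λ·(0 - 10) - 56 ≡ 40. → (10, 40)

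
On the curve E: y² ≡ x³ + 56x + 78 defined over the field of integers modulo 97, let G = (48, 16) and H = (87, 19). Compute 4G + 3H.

First 4G:
Double-and-add on 4 = (100)₂. Start with G = (48, 16) for the leading 1-bit.
double: tangent at (48, 16): λ = (3·48² + 56)/(2·16) ≡ 81/32. 32⁻¹ ≡ 94 (mod 97), so λ ≡ 81·94 ≡ 48.
  x = λ² - 48 - 48 = 2304 - 96 ≡ 74; y = λ·(48 - 74) - 16 ≡ 94. → (74, 94)
double: tangent at (74, 94): λ = (3·74² + 56)/(2·94) ≡ 91/91. 91⁻¹ ≡ 16 (mod 97) since 91·16 = 1456 ≡ 1, so λ ≡ 91·16 ≡ 1.
  x = λ² - 74 - 74 = 1 - 148 ≡ 47; y = λ·(74 - 47) - 94 ≡ 30. → (47, 30)
4G = (47, 30).
Next 3H:
Repeated addition: build up to 3H.
2H: tangent at (87, 19): λ = (3·87² + 56)/(2·19) ≡ 65/38. 38⁻¹ ≡ 23 (mod 97), so λ ≡ 65·23 ≡ 40.
  x = λ² - 87 - 87 = 1600 - 174 ≡ 68; y = λ·(87 - 68) - 19 ≡ 62. → (68, 62)
3H: (68, 62) + (87, 19). λ = (19 - 62)/(87 - 68) ≡ 54/19 mod 97. 19⁻¹ ≡ 46 (mod 97) since 19·46 = 874 ≡ 1, so λ ≡ 59.
  x = λ² - 68 - 87 = 3481 - 155 ≡ 28; y = λ·(68 - 28) - 62 ≡ 67. → (28, 67)
3H = (28, 67).
Finally 4G + 3H:
(47, 30) + (28, 67). λ = (67 - 30)/(28 - 47) ≡ 37/78 mod 97. 78⁻¹ ≡ 51 (mod 97) since 78·51 = 3978 ≡ 1, so λ ≡ 44.
  x = λ² - 47 - 28 = 1936 - 75 ≡ 18; y = λ·(47 - 18) - 30 ≡ 82. → (18, 82)

(18, 82)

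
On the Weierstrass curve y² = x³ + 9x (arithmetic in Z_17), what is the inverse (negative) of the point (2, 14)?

-(2, 14) = (2, -14 mod 17) = (2, 3).

(2, 3)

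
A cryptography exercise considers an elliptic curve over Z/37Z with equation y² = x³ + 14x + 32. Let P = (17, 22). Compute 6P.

(22, 31)

Repeated addition: build up to 6P.
2P: tangent at (17, 22): λ = (3·17² + 14)/(2·22) ≡ 30/7. 7⁻¹ ≡ 16 (mod 37), so λ ≡ 30·16 ≡ 36.
  x = λ² - 17 - 17 = 1296 - 34 ≡ 4; y = λ·(17 - 4) - 22 ≡ 2. → (4, 2)
3P: (4, 2) + (17, 22). λ = (22 - 2)/(17 - 4) ≡ 20/13 mod 37. 13⁻¹ ≡ 20 (mod 37) since 13·20 = 260 ≡ 1, so λ ≡ 30.
  x = λ² - 4 - 17 = 900 - 21 ≡ 28; y = λ·(4 - 28) - 2 ≡ 18. → (28, 18)
4P: (28, 18) + (17, 22). λ = (22 - 18)/(17 - 28) ≡ 4/26 mod 37. 26⁻¹ ≡ 10 (mod 37) since 26·10 = 260 ≡ 1, so λ ≡ 3.
  x = λ² - 28 - 17 = 9 - 45 ≡ 1; y = λ·(28 - 1) - 18 ≡ 26. → (1, 26)
5P: (1, 26) + (17, 22). λ = (22 - 26)/(17 - 1) ≡ 33/16 mod 37. 16⁻¹ ≡ 7 (mod 37), so λ ≡ 9.
  x = λ² - 1 - 17 = 81 - 18 ≡ 26; y = λ·(1 - 26) - 26 ≡ 8. → (26, 8)
6P: (26, 8) + (17, 22). λ = (22 - 8)/(17 - 26) ≡ 14/28 mod 37. 28⁻¹ ≡ 4 (mod 37) since 28·4 = 112 ≡ 1, so λ ≡ 19.
  x = λ² - 26 - 17 = 361 - 43 ≡ 22; y = λ·(26 - 22) - 8 ≡ 31. → (22, 31)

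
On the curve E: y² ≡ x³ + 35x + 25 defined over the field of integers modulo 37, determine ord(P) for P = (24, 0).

2P: (24, 0) + (24, 0): same x and y₁ ≡ -y₂, so the sum is 𝒪.
2P = 𝒪, so the order is 2.

2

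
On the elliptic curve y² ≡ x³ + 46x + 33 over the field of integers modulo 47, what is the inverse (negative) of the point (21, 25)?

(21, 22)

-(21, 25) = (21, -25 mod 47) = (21, 22).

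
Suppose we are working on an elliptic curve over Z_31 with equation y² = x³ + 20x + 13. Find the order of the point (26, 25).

11

2P: tangent at (26, 25): λ = (3·26² + 20)/(2·25) ≡ 2/19. 19⁻¹ ≡ 18 (mod 31), so λ ≡ 2·18 ≡ 5.
  x = λ² - 26 - 26 = 25 - 52 ≡ 4; y = λ·(26 - 4) - 25 ≡ 23. → (4, 23)
3P: (4, 23) + (26, 25). λ = (25 - 23)/(26 - 4) ≡ 2/22 mod 31. 22⁻¹ ≡ 24 (mod 31), so λ ≡ 17.
  x = λ² - 4 - 26 = 289 - 30 ≡ 11; y = λ·(4 - 11) - 23 ≡ 13. → (11, 13)
4P: (11, 13) + (26, 25). λ = (25 - 13)/(26 - 11) ≡ 12/15 mod 31. 15⁻¹ ≡ 29 (mod 31), so λ ≡ 7.
  x = λ² - 11 - 26 = 49 - 37 ≡ 12; y = λ·(11 - 12) - 13 ≡ 11. → (12, 11)
5P: (12, 11) + (26, 25). λ = (25 - 11)/(26 - 12) ≡ 14/14 mod 31. 14⁻¹ ≡ 20 (mod 31) since 14·20 = 280 ≡ 1, so λ ≡ 1.
  x = λ² - 12 - 26 = 1 - 38 ≡ 25; y = λ·(12 - 25) - 11 ≡ 7. → (25, 7)
6P: (25, 7) + (26, 25). λ = (25 - 7)/(26 - 25) ≡ 18/1 mod 31. 1⁻¹ ≡ 1 (mod 31), so λ ≡ 18.
  x = λ² - 25 - 26 = 324 - 51 ≡ 25; y = λ·(25 - 25) - 7 ≡ 24. → (25, 24)
7P: (25, 24) + (26, 25). λ = (25 - 24)/(26 - 25) ≡ 1/1 mod 31. 1⁻¹ ≡ 1 (mod 31), so λ ≡ 1.
  x = λ² - 25 - 26 = 1 - 51 ≡ 12; y = λ·(25 - 12) - 24 ≡ 20. → (12, 20)
8P: (12, 20) + (26, 25). λ = (25 - 20)/(26 - 12) ≡ 5/14 mod 31. 14⁻¹ ≡ 20 (mod 31), so λ ≡ 7.
  x = λ² - 12 - 26 = 49 - 38 ≡ 11; y = λ·(12 - 11) - 20 ≡ 18. → (11, 18)
9P: (11, 18) + (26, 25). λ = (25 - 18)/(26 - 11) ≡ 7/15 mod 31. 15⁻¹ ≡ 29 (mod 31) since 15·29 = 435 ≡ 1, so λ ≡ 17.
  x = λ² - 11 - 26 = 289 - 37 ≡ 4; y = λ·(11 - 4) - 18 ≡ 8. → (4, 8)
10P: (4, 8) + (26, 25). λ = (25 - 8)/(26 - 4) ≡ 17/22 mod 31. 22⁻¹ ≡ 24 (mod 31), so λ ≡ 5.
  x = λ² - 4 - 26 = 25 - 30 ≡ 26; y = λ·(4 - 26) - 8 ≡ 6. → (26, 6)
11P: (26, 6) + (26, 25): same x and y₁ ≡ -y₂, so the sum is ∞.
11P = ∞, so the order is 11.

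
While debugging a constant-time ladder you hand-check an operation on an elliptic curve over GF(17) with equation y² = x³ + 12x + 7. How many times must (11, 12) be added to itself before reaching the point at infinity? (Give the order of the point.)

12

2P: tangent at (11, 12): λ = (3·11² + 12)/(2·12) ≡ 1/7. 7⁻¹ ≡ 5 (mod 17), so λ ≡ 1·5 ≡ 5.
  x = λ² - 11 - 11 = 25 - 22 ≡ 3; y = λ·(11 - 3) - 12 ≡ 11. → (3, 11)
3P: (3, 11) + (11, 12). λ = (12 - 11)/(11 - 3) ≡ 1/8 mod 17. 8⁻¹ ≡ 15 (mod 17) since 8·15 = 120 ≡ 1, so λ ≡ 15.
  x = λ² - 3 - 11 = 225 - 14 ≡ 7; y = λ·(3 - 7) - 11 ≡ 14. → (7, 14)
4P: (7, 14) + (11, 12). λ = (12 - 14)/(11 - 7) ≡ 15/4 mod 17. 4⁻¹ ≡ 13 (mod 17), so λ ≡ 8.
  x = λ² - 7 - 11 = 64 - 18 ≡ 12; y = λ·(7 - 12) - 14 ≡ 14. → (12, 14)
5P: (12, 14) + (11, 12). λ = (12 - 14)/(11 - 12) ≡ 15/16 mod 17. 16⁻¹ ≡ 16 (mod 17), so λ ≡ 2.
  x = λ² - 12 - 11 = 4 - 23 ≡ 15; y = λ·(12 - 15) - 14 ≡ 14. → (15, 14)
6P: (15, 14) + (11, 12). λ = (12 - 14)/(11 - 15) ≡ 15/13 mod 17. 13⁻¹ ≡ 4 (mod 17), so λ ≡ 9.
  x = λ² - 15 - 11 = 81 - 26 ≡ 4; y = λ·(15 - 4) - 14 ≡ 0. → (4, 0)
7P: (4, 0) + (11, 12). λ = (12 - 0)/(11 - 4) ≡ 12/7 mod 17. 7⁻¹ ≡ 5 (mod 17) since 7·5 = 35 ≡ 1, so λ ≡ 9.
  x = λ² - 4 - 11 = 81 - 15 ≡ 15; y = λ·(4 - 15) - 0 ≡ 3. → (15, 3)
8P: (15, 3) + (11, 12). λ = (12 - 3)/(11 - 15) ≡ 9/13 mod 17. 13⁻¹ ≡ 4 (mod 17) since 13·4 = 52 ≡ 1, so λ ≡ 2.
  x = λ² - 15 - 11 = 4 - 26 ≡ 12; y = λ·(15 - 12) - 3 ≡ 3. → (12, 3)
9P: (12, 3) + (11, 12). λ = (12 - 3)/(11 - 12) ≡ 9/16 mod 17. 16⁻¹ ≡ 16 (mod 17) since 16·16 = 256 ≡ 1, so λ ≡ 8.
  x = λ² - 12 - 11 = 64 - 23 ≡ 7; y = λ·(12 - 7) - 3 ≡ 3. → (7, 3)
10P: (7, 3) + (11, 12). λ = (12 - 3)/(11 - 7) ≡ 9/4 mod 17. 4⁻¹ ≡ 13 (mod 17) since 4·13 = 52 ≡ 1, so λ ≡ 15.
  x = λ² - 7 - 11 = 225 - 18 ≡ 3; y = λ·(7 - 3) - 3 ≡ 6. → (3, 6)
11P: (3, 6) + (11, 12). λ = (12 - 6)/(11 - 3) ≡ 6/8 mod 17. 8⁻¹ ≡ 15 (mod 17) since 8·15 = 120 ≡ 1, so λ ≡ 5.
  x = λ² - 3 - 11 = 25 - 14 ≡ 11; y = λ·(3 - 11) - 6 ≡ 5. → (11, 5)
12P: (11, 5) + (11, 12): same x and y₁ ≡ -y₂, so the sum is the point at infinity.
12P = the point at infinity, so the order is 12.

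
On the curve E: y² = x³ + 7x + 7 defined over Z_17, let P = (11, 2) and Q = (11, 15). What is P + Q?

The two points share x = 11 and their y-coordinates satisfy 2 + 15 ≡ 0 (mod 17), so they are inverses. Their sum is O.

O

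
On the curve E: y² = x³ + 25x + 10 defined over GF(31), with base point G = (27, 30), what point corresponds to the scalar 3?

(14, 29)

Repeated addition: build up to 3G.
2G: tangent at (27, 30): λ = (3·27² + 25)/(2·30) ≡ 11/29. 29⁻¹ ≡ 15 (mod 31), so λ ≡ 11·15 ≡ 10.
  x = λ² - 27 - 27 = 100 - 54 ≡ 15; y = λ·(27 - 15) - 30 ≡ 28. → (15, 28)
3G: (15, 28) + (27, 30). λ = (30 - 28)/(27 - 15) ≡ 2/12 mod 31. 12⁻¹ ≡ 13 (mod 31), so λ ≡ 26.
  x = λ² - 15 - 27 = 676 - 42 ≡ 14; y = λ·(15 - 14) - 28 ≡ 29. → (14, 29)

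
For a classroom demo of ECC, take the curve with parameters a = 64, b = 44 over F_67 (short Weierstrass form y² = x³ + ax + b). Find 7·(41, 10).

Write Q = (41, 10).
Double-and-add on 7 = (111)₂. Start with Q = (41, 10) for the leading 1-bit.
double: tangent at (41, 10): λ = (3·41² + 64)/(2·10) ≡ 15/20. 20⁻¹ ≡ 57 (mod 67) since 20·57 = 1140 ≡ 1, so λ ≡ 15·57 ≡ 51.
  x = λ² - 41 - 41 = 2601 - 82 ≡ 40; y = λ·(41 - 40) - 10 ≡ 41. → (40, 41)
add Q: (40, 41) + (41, 10). λ = (10 - 41)/(41 - 40) ≡ 36/1 mod 67. 1⁻¹ ≡ 1 (mod 67), so λ ≡ 36.
  x = λ² - 40 - 41 = 1296 - 81 ≡ 9; y = λ·(40 - 9) - 41 ≡ 3. → (9, 3)
double: tangent at (9, 3): λ = (3·9² + 64)/(2·3) ≡ 39/6. 6⁻¹ ≡ 56 (mod 67), so λ ≡ 39·56 ≡ 40.
  x = λ² - 9 - 9 = 1600 - 18 ≡ 41; y = λ·(9 - 41) - 3 ≡ 57. → (41, 57)
add Q: (41, 57) + (41, 10): same x and y₁ ≡ -y₂, so the sum is ∞.

O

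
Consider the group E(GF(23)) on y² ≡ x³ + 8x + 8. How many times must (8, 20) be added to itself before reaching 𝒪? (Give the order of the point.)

2P: tangent at (8, 20): λ = (3·8² + 8)/(2·20) ≡ 16/17. 17⁻¹ ≡ 19 (mod 23), so λ ≡ 16·19 ≡ 5.
  x = λ² - 8 - 8 = 25 - 16 ≡ 9; y = λ·(8 - 9) - 20 ≡ 21. → (9, 21)
3P: (9, 21) + (8, 20). λ = (20 - 21)/(8 - 9) ≡ 22/22 mod 23. 22⁻¹ ≡ 22 (mod 23) since 22·22 = 484 ≡ 1, so λ ≡ 1.
  x = λ² - 9 - 8 = 1 - 17 ≡ 7; y = λ·(9 - 7) - 21 ≡ 4. → (7, 4)
4P: (7, 4) + (8, 20). λ = (20 - 4)/(8 - 7) ≡ 16/1 mod 23. 1⁻¹ ≡ 1 (mod 23), so λ ≡ 16.
  x = λ² - 7 - 8 = 256 - 15 ≡ 11; y = λ·(7 - 11) - 4 ≡ 1. → (11, 1)
5P: (11, 1) + (8, 20). λ = (20 - 1)/(8 - 11) ≡ 19/20 mod 23. 20⁻¹ ≡ 15 (mod 23) since 20·15 = 300 ≡ 1, so λ ≡ 9.
  x = λ² - 11 - 8 = 81 - 19 ≡ 16; y = λ·(11 - 16) - 1 ≡ 0. → (16, 0)
6P: (16, 0) + (8, 20). λ = (20 - 0)/(8 - 16) ≡ 20/15 mod 23. 15⁻¹ ≡ 20 (mod 23), so λ ≡ 9.
  x = λ² - 16 - 8 = 81 - 24 ≡ 11; y = λ·(16 - 11) - 0 ≡ 22. → (11, 22)
7P: (11, 22) + (8, 20). λ = (20 - 22)/(8 - 11) ≡ 21/20 mod 23. 20⁻¹ ≡ 15 (mod 23), so λ ≡ 16.
  x = λ² - 11 - 8 = 256 - 19 ≡ 7; y = λ·(11 - 7) - 22 ≡ 19. → (7, 19)
8P: (7, 19) + (8, 20). λ = (20 - 19)/(8 - 7) ≡ 1/1 mod 23. 1⁻¹ ≡ 1 (mod 23), so λ ≡ 1.
  x = λ² - 7 - 8 = 1 - 15 ≡ 9; y = λ·(7 - 9) - 19 ≡ 2. → (9, 2)
9P: (9, 2) + (8, 20). λ = (20 - 2)/(8 - 9) ≡ 18/22 mod 23. 22⁻¹ ≡ 22 (mod 23) since 22·22 = 484 ≡ 1, so λ ≡ 5.
  x = λ² - 9 - 8 = 25 - 17 ≡ 8; y = λ·(9 - 8) - 2 ≡ 3. → (8, 3)
10P: (8, 3) + (8, 20): same x and y₁ ≡ -y₂, so the sum is 𝒪.
10P = 𝒪, so the order is 10.

10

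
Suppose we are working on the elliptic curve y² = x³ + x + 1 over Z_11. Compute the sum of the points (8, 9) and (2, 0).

(8, 9) + (2, 0). λ = (0 - 9)/(2 - 8) ≡ 2/5 mod 11. 5⁻¹ ≡ 9 (mod 11), so λ ≡ 7.
  x = λ² - 8 - 2 = 49 - 10 ≡ 6; y = λ·(8 - 6) - 9 ≡ 5. → (6, 5)

(6, 5)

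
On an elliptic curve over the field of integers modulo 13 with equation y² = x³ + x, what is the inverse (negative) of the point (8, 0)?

-(8, 0) = (8, -0 mod 13) = (8, 0).

(8, 0)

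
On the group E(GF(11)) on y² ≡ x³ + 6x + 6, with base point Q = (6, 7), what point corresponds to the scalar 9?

Double-and-add on 9 = (1001)₂. Start with Q = (6, 7) for the leading 1-bit.
double: tangent at (6, 7): λ = (3·6² + 6)/(2·7) ≡ 4/3. 3⁻¹ ≡ 4 (mod 11) since 3·4 = 12 ≡ 1, so λ ≡ 4·4 ≡ 5.
  x = λ² - 6 - 6 = 25 - 12 ≡ 2; y = λ·(6 - 2) - 7 ≡ 2. → (2, 2)
double: tangent at (2, 2): λ = (3·2² + 6)/(2·2) ≡ 7/4. 4⁻¹ ≡ 3 (mod 11) since 4·3 = 12 ≡ 1, so λ ≡ 7·3 ≡ 10.
  x = λ² - 2 - 2 = 100 - 4 ≡ 8; y = λ·(2 - 8) - 2 ≡ 4. → (8, 4)
double: tangent at (8, 4): λ = (3·8² + 6)/(2·4) ≡ 0/8. 8⁻¹ ≡ 7 (mod 11) since 8·7 = 56 ≡ 1, so λ ≡ 0·7 ≡ 0.
  x = λ² - 8 - 8 = 0 - 16 ≡ 6; y = λ·(8 - 6) - 4 ≡ 7. → (6, 7)
add Q: tangent at (6, 7): λ = (3·6² + 6)/(2·7) ≡ 4/3. 3⁻¹ ≡ 4 (mod 11), so λ ≡ 4·4 ≡ 5.
  x = λ² - 6 - 6 = 25 - 12 ≡ 2; y = λ·(6 - 2) - 7 ≡ 2. → (2, 2)

(2, 2)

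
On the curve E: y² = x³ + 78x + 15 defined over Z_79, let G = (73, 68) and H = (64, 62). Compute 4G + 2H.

(32, 60)

First 4G:
Double-and-add on 4 = (100)₂. Start with G = (73, 68) for the leading 1-bit.
double: tangent at (73, 68): λ = (3·73² + 78)/(2·68) ≡ 28/57. 57⁻¹ ≡ 61 (mod 79), so λ ≡ 28·61 ≡ 49.
  x = λ² - 73 - 73 = 2401 - 146 ≡ 43; y = λ·(73 - 43) - 68 ≡ 59. → (43, 59)
double: tangent at (43, 59): λ = (3·43² + 78)/(2·59) ≡ 16/39. 39⁻¹ ≡ 77 (mod 79) since 39·77 = 3003 ≡ 1, so λ ≡ 16·77 ≡ 47.
  x = λ² - 43 - 43 = 2209 - 86 ≡ 69; y = λ·(43 - 69) - 59 ≡ 62. → (69, 62)
4G = (69, 62).
Next 2H:
Repeated addition: build up to 2H.
2H: tangent at (64, 62): λ = (3·64² + 78)/(2·62) ≡ 42/45. 45⁻¹ ≡ 72 (mod 79), so λ ≡ 42·72 ≡ 22.
  x = λ² - 64 - 64 = 484 - 128 ≡ 40; y = λ·(64 - 40) - 62 ≡ 71. → (40, 71)
2H = (40, 71).
Finally 4G + 2H:
(69, 62) + (40, 71). λ = (71 - 62)/(40 - 69) ≡ 9/50 mod 79. 50⁻¹ ≡ 49 (mod 79) since 50·49 = 2450 ≡ 1, so λ ≡ 46.
  x = λ² - 69 - 40 = 2116 - 109 ≡ 32; y = λ·(69 - 32) - 62 ≡ 60. → (32, 60)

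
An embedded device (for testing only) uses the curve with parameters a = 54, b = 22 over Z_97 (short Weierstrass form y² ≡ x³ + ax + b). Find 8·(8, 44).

(72, 33)

Write G = (8, 44).
Double-and-add on 8 = (1000)₂. Start with G = (8, 44) for the leading 1-bit.
double: tangent at (8, 44): λ = (3·8² + 54)/(2·44) ≡ 52/88. 88⁻¹ ≡ 43 (mod 97) since 88·43 = 3784 ≡ 1, so λ ≡ 52·43 ≡ 5.
  x = λ² - 8 - 8 = 25 - 16 ≡ 9; y = λ·(8 - 9) - 44 ≡ 48. → (9, 48)
double: tangent at (9, 48): λ = (3·9² + 54)/(2·48) ≡ 6/96. 96⁻¹ ≡ 96 (mod 97), so λ ≡ 6·96 ≡ 91.
  x = λ² - 9 - 9 = 8281 - 18 ≡ 18; y = λ·(9 - 18) - 48 ≡ 6. → (18, 6)
double: tangent at (18, 6): λ = (3·18² + 54)/(2·6) ≡ 56/12. 12⁻¹ ≡ 89 (mod 97), so λ ≡ 56·89 ≡ 37.
  x = λ² - 18 - 18 = 1369 - 36 ≡ 72; y = λ·(18 - 72) - 6 ≡ 33. → (72, 33)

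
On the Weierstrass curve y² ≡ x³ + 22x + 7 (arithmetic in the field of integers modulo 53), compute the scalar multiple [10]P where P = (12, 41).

Double-and-add on 10 = (1010)₂. Start with P = (12, 41) for the leading 1-bit.
double: tangent at (12, 41): λ = (3·12² + 22)/(2·41) ≡ 30/29. 29⁻¹ ≡ 11 (mod 53), so λ ≡ 30·11 ≡ 12.
  x = λ² - 12 - 12 = 144 - 24 ≡ 14; y = λ·(12 - 14) - 41 ≡ 41. → (14, 41)
double: tangent at (14, 41): λ = (3·14² + 22)/(2·41) ≡ 27/29. 29⁻¹ ≡ 11 (mod 53) since 29·11 = 319 ≡ 1, so λ ≡ 27·11 ≡ 32.
  x = λ² - 14 - 14 = 1024 - 28 ≡ 42; y = λ·(14 - 42) - 41 ≡ 17. → (42, 17)
add P: (42, 17) + (12, 41). λ = (41 - 17)/(12 - 42) ≡ 24/23 mod 53. 23⁻¹ ≡ 30 (mod 53), so λ ≡ 31.
  x = λ² - 42 - 12 = 961 - 54 ≡ 6; y = λ·(42 - 6) - 17 ≡ 39. → (6, 39)
double: tangent at (6, 39): λ = (3·6² + 22)/(2·39) ≡ 24/25. 25⁻¹ ≡ 17 (mod 53), so λ ≡ 24·17 ≡ 37.
  x = λ² - 6 - 6 = 1369 - 12 ≡ 32; y = λ·(6 - 32) - 39 ≡ 6. → (32, 6)

(32, 6)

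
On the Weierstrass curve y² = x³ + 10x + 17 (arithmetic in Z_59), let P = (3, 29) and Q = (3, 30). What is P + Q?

The two points share x = 3 and their y-coordinates satisfy 29 + 30 ≡ 0 (mod 59), so they are inverses. Their sum is 𝒪.

O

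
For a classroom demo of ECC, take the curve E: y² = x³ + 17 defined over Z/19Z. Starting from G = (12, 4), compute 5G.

Double-and-add on 5 = (101)₂. Start with G = (12, 4) for the leading 1-bit.
double: tangent at (12, 4): λ = (3·12² + 0)/(2·4) ≡ 14/8. 8⁻¹ ≡ 12 (mod 19) since 8·12 = 96 ≡ 1, so λ ≡ 14·12 ≡ 16.
  x = λ² - 12 - 12 = 256 - 24 ≡ 4; y = λ·(12 - 4) - 4 ≡ 10. → (4, 10)
double: tangent at (4, 10): λ = (3·4² + 0)/(2·10) ≡ 10/1. 1⁻¹ ≡ 1 (mod 19), so λ ≡ 10·1 ≡ 10.
  x = λ² - 4 - 4 = 100 - 8 ≡ 16; y = λ·(4 - 16) - 10 ≡ 3. → (16, 3)
add G: (16, 3) + (12, 4). λ = (4 - 3)/(12 - 16) ≡ 1/15 mod 19. 15⁻¹ ≡ 14 (mod 19), so λ ≡ 14.
  x = λ² - 16 - 12 = 196 - 28 ≡ 16; y = λ·(16 - 16) - 3 ≡ 16. → (16, 16)

(16, 16)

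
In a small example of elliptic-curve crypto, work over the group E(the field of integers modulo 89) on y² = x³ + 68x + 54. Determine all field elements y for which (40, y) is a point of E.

x³ + 68x + 54 = 66774 ≡ 24 (mod 89).
24 is a non-residue mod 89; no y exists.

none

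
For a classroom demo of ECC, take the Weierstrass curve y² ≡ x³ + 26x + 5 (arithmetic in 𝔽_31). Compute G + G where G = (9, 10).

(21, 27)

tangent at (9, 10): λ = (3·9² + 26)/(2·10) ≡ 21/20. 20⁻¹ ≡ 14 (mod 31), so λ ≡ 21·14 ≡ 15.
  x = λ² - 9 - 9 = 225 - 18 ≡ 21; y = λ·(9 - 21) - 10 ≡ 27. → (21, 27)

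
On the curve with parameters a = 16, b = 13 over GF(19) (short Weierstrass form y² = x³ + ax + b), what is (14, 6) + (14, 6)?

(8, 11)

tangent at (14, 6): λ = (3·14² + 16)/(2·6) ≡ 15/12. 12⁻¹ ≡ 8 (mod 19), so λ ≡ 15·8 ≡ 6.
  x = λ² - 14 - 14 = 36 - 28 ≡ 8; y = λ·(14 - 8) - 6 ≡ 11. → (8, 11)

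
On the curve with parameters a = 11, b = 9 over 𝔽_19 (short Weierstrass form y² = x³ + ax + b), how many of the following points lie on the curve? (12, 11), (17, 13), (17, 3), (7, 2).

2

(12, 11): 11² ≡ 7, rhs ≡ 7 → on.
(17, 13): 13² ≡ 17, rhs ≡ 17 → on.
(17, 3): 3² ≡ 9, rhs ≡ 17 → off.
(7, 2): 2² ≡ 4, rhs ≡ 11 → off.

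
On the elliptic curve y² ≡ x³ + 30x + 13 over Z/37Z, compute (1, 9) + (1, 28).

O

The two points share x = 1 and their y-coordinates satisfy 9 + 28 ≡ 0 (mod 37), so they are inverses. Their sum is O.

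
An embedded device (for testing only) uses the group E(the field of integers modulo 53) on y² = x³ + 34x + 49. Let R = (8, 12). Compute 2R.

tangent at (8, 12): λ = (3·8² + 34)/(2·12) ≡ 14/24. 24⁻¹ ≡ 42 (mod 53), so λ ≡ 14·42 ≡ 5.
  x = λ² - 8 - 8 = 25 - 16 ≡ 9; y = λ·(8 - 9) - 12 ≡ 36. → (9, 36)

(9, 36)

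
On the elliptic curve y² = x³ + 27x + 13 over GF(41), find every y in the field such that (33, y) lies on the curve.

8, 33

x³ + 27x + 13 = 36841 ≡ 23 (mod 41).
Square roots of 23 mod 41: 8 and 33 (since 8² = 64 ≡ 23).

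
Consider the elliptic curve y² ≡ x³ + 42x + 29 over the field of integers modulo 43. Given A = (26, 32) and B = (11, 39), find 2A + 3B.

First 2A:
Repeated addition: build up to 2A.
2A: tangent at (26, 32): λ = (3·26² + 42)/(2·32) ≡ 6/21. 21⁻¹ ≡ 41 (mod 43), so λ ≡ 6·41 ≡ 31.
  x = λ² - 26 - 26 = 961 - 52 ≡ 6; y = λ·(26 - 6) - 32 ≡ 29. → (6, 29)
2A = (6, 29).
Next 3B:
Repeated addition: build up to 3B.
2B: tangent at (11, 39): λ = (3·11² + 42)/(2·39) ≡ 18/35. 35⁻¹ ≡ 16 (mod 43) since 35·16 = 560 ≡ 1, so λ ≡ 18·16 ≡ 30.
  x = λ² - 11 - 11 = 900 - 22 ≡ 18; y = λ·(11 - 18) - 39 ≡ 9. → (18, 9)
3B: (18, 9) + (11, 39). λ = (39 - 9)/(11 - 18) ≡ 30/36 mod 43. 36⁻¹ ≡ 6 (mod 43) since 36·6 = 216 ≡ 1, so λ ≡ 8.
  x = λ² - 18 - 11 = 64 - 29 ≡ 35; y = λ·(18 - 35) - 9 ≡ 27. → (35, 27)
3B = (35, 27).
Finally 2A + 3B:
(6, 29) + (35, 27). λ = (27 - 29)/(35 - 6) ≡ 41/29 mod 43. 29⁻¹ ≡ 3 (mod 43) since 29·3 = 87 ≡ 1, so λ ≡ 37.
  x = λ² - 6 - 35 = 1369 - 41 ≡ 38; y = λ·(6 - 38) - 29 ≡ 34. → (38, 34)

(38, 34)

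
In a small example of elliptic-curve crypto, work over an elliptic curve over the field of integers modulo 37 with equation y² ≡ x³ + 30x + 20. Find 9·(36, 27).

Write Q = (36, 27).
Repeated addition: build up to 9Q.
2Q: tangent at (36, 27): λ = (3·36² + 30)/(2·27) ≡ 33/17. 17⁻¹ ≡ 24 (mod 37) since 17·24 = 408 ≡ 1, so λ ≡ 33·24 ≡ 15.
  x = λ² - 36 - 36 = 225 - 72 ≡ 5; y = λ·(36 - 5) - 27 ≡ 31. → (5, 31)
3Q: (5, 31) + (36, 27). λ = (27 - 31)/(36 - 5) ≡ 33/31 mod 37. 31⁻¹ ≡ 6 (mod 37) since 31·6 = 186 ≡ 1, so λ ≡ 13.
  x = λ² - 5 - 36 = 169 - 41 ≡ 17; y = λ·(5 - 17) - 31 ≡ 35. → (17, 35)
4Q: (17, 35) + (36, 27). λ = (27 - 35)/(36 - 17) ≡ 29/19 mod 37. 19⁻¹ ≡ 2 (mod 37) since 19·2 = 38 ≡ 1, so λ ≡ 21.
  x = λ² - 17 - 36 = 441 - 53 ≡ 18; y = λ·(17 - 18) - 35 ≡ 18. → (18, 18)
5Q: (18, 18) + (36, 27). λ = (27 - 18)/(36 - 18) ≡ 9/18 mod 37. 18⁻¹ ≡ 35 (mod 37), so λ ≡ 19.
  x = λ² - 18 - 36 = 361 - 54 ≡ 11; y = λ·(18 - 11) - 18 ≡ 4. → (11, 4)
6Q: (11, 4) + (36, 27). λ = (27 - 4)/(36 - 11) ≡ 23/25 mod 37. 25⁻¹ ≡ 3 (mod 37), so λ ≡ 32.
  x = λ² - 11 - 36 = 1024 - 47 ≡ 15; y = λ·(11 - 15) - 4 ≡ 16. → (15, 16)
7Q: (15, 16) + (36, 27). λ = (27 - 16)/(36 - 15) ≡ 11/21 mod 37. 21⁻¹ ≡ 30 (mod 37), so λ ≡ 34.
  x = λ² - 15 - 36 = 1156 - 51 ≡ 32; y = λ·(15 - 32) - 16 ≡ 35. → (32, 35)
8Q: (32, 35) + (36, 27). λ = (27 - 35)/(36 - 32) ≡ 29/4 mod 37. 4⁻¹ ≡ 28 (mod 37) since 4·28 = 112 ≡ 1, so λ ≡ 35.
  x = λ² - 32 - 36 = 1225 - 68 ≡ 10; y = λ·(32 - 10) - 35 ≡ 32. → (10, 32)
9Q: (10, 32) + (36, 27). λ = (27 - 32)/(36 - 10) ≡ 32/26 mod 37. 26⁻¹ ≡ 10 (mod 37), so λ ≡ 24.
  x = λ² - 10 - 36 = 576 - 46 ≡ 12; y = λ·(10 - 12) - 32 ≡ 31. → (12, 31)

(12, 31)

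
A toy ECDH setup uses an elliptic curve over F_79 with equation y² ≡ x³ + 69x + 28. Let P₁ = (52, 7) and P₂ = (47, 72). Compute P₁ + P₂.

(70, 69)

(52, 7) + (47, 72). λ = (72 - 7)/(47 - 52) ≡ 65/74 mod 79. 74⁻¹ ≡ 63 (mod 79), so λ ≡ 66.
  x = λ² - 52 - 47 = 4356 - 99 ≡ 70; y = λ·(52 - 70) - 7 ≡ 69. → (70, 69)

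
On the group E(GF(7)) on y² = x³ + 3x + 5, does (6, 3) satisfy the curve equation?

no

y² = 3² ≡ 2; x³ + 3x + 5 = 239 ≡ 1 (mod 7). 2 ≠ 1.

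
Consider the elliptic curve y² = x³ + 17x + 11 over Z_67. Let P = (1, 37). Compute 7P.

Double-and-add on 7 = (111)₂. Start with P = (1, 37) for the leading 1-bit.
double: tangent at (1, 37): λ = (3·1² + 17)/(2·37) ≡ 20/7. 7⁻¹ ≡ 48 (mod 67) since 7·48 = 336 ≡ 1, so λ ≡ 20·48 ≡ 22.
  x = λ² - 1 - 1 = 484 - 2 ≡ 13; y = λ·(1 - 13) - 37 ≡ 34. → (13, 34)
add P: (13, 34) + (1, 37). λ = (37 - 34)/(1 - 13) ≡ 3/55 mod 67. 55⁻¹ ≡ 39 (mod 67) since 55·39 = 2145 ≡ 1, so λ ≡ 50.
  x = λ² - 13 - 1 = 2500 - 14 ≡ 7; y = λ·(13 - 7) - 34 ≡ 65. → (7, 65)
double: tangent at (7, 65): λ = (3·7² + 17)/(2·65) ≡ 30/63. 63⁻¹ ≡ 50 (mod 67), so λ ≡ 30·50 ≡ 26.
  x = λ² - 7 - 7 = 676 - 14 ≡ 59; y = λ·(7 - 59) - 65 ≡ 57. → (59, 57)
add P: (59, 57) + (1, 37). λ = (37 - 57)/(1 - 59) ≡ 47/9 mod 67. 9⁻¹ ≡ 15 (mod 67) since 9·15 = 135 ≡ 1, so λ ≡ 35.
  x = λ² - 59 - 1 = 1225 - 60 ≡ 26; y = λ·(59 - 26) - 57 ≡ 26. → (26, 26)

(26, 26)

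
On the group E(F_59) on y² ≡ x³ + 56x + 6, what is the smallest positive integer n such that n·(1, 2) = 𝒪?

6

2P: tangent at (1, 2): λ = (3·1² + 56)/(2·2) ≡ 0/4. 4⁻¹ ≡ 15 (mod 59), so λ ≡ 0·15 ≡ 0.
  x = λ² - 1 - 1 = 0 - 2 ≡ 57; y = λ·(1 - 57) - 2 ≡ 57. → (57, 57)
3P: (57, 57) + (1, 2). λ = (2 - 57)/(1 - 57) ≡ 4/3 mod 59. 3⁻¹ ≡ 20 (mod 59) since 3·20 = 60 ≡ 1, so λ ≡ 21.
  x = λ² - 57 - 1 = 441 - 58 ≡ 29; y = λ·(57 - 29) - 57 ≡ 0. → (29, 0)
4P: (29, 0) + (1, 2). λ = (2 - 0)/(1 - 29) ≡ 2/31 mod 59. 31⁻¹ ≡ 40 (mod 59), so λ ≡ 21.
  x = λ² - 29 - 1 = 441 - 30 ≡ 57; y = λ·(29 - 57) - 0 ≡ 2. → (57, 2)
5P: (57, 2) + (1, 2). λ = (2 - 2)/(1 - 57) ≡ 0/3 mod 59. 3⁻¹ ≡ 20 (mod 59) since 3·20 = 60 ≡ 1, so λ ≡ 0.
  x = λ² - 57 - 1 = 0 - 58 ≡ 1; y = λ·(57 - 1) - 2 ≡ 57. → (1, 57)
6P: (1, 57) + (1, 2): same x and y₁ ≡ -y₂, so the sum is 𝒪.
6P = 𝒪, so the order is 6.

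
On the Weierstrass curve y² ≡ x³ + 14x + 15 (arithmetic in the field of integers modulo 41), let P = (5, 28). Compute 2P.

tangent at (5, 28): λ = (3·5² + 14)/(2·28) ≡ 7/15. 15⁻¹ ≡ 11 (mod 41), so λ ≡ 7·11 ≡ 36.
  x = λ² - 5 - 5 = 1296 - 10 ≡ 15; y = λ·(5 - 15) - 28 ≡ 22. → (15, 22)

(15, 22)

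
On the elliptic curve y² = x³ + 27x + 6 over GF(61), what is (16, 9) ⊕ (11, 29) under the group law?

(50, 5)

(16, 9) + (11, 29). λ = (29 - 9)/(11 - 16) ≡ 20/56 mod 61. 56⁻¹ ≡ 12 (mod 61), so λ ≡ 57.
  x = λ² - 16 - 11 = 3249 - 27 ≡ 50; y = λ·(16 - 50) - 9 ≡ 5. → (50, 5)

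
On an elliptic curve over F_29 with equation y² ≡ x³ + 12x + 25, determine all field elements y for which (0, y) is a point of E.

x³ + 12x + 25 = 25 ≡ 25 (mod 29).
Square roots of 25 mod 29: 5 and 24 (since 5² = 25 ≡ 25).

5, 24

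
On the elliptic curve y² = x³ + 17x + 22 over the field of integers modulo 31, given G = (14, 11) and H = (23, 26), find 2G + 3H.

First 2G:
Repeated addition: build up to 2G.
2G: tangent at (14, 11): λ = (3·14² + 17)/(2·11) ≡ 16/22. 22⁻¹ ≡ 24 (mod 31), so λ ≡ 16·24 ≡ 12.
  x = λ² - 14 - 14 = 144 - 28 ≡ 23; y = λ·(14 - 23) - 11 ≡ 5. → (23, 5)
2G = (23, 5).
Next 3H:
Repeated addition: build up to 3H.
2H: tangent at (23, 26): λ = (3·23² + 17)/(2·26) ≡ 23/21. 21⁻¹ ≡ 3 (mod 31), so λ ≡ 23·3 ≡ 7.
  x = λ² - 23 - 23 = 49 - 46 ≡ 3; y = λ·(23 - 3) - 26 ≡ 21. → (3, 21)
3H: (3, 21) + (23, 26). λ = (26 - 21)/(23 - 3) ≡ 5/20 mod 31. 20⁻¹ ≡ 14 (mod 31), so λ ≡ 8.
  x = λ² - 3 - 23 = 64 - 26 ≡ 7; y = λ·(3 - 7) - 21 ≡ 9. → (7, 9)
3H = (7, 9).
Finally 2G + 3H:
(23, 5) + (7, 9). λ = (9 - 5)/(7 - 23) ≡ 4/15 mod 31. 15⁻¹ ≡ 29 (mod 31) since 15·29 = 435 ≡ 1, so λ ≡ 23.
  x = λ² - 23 - 7 = 529 - 30 ≡ 3; y = λ·(23 - 3) - 5 ≡ 21. → (3, 21)

(3, 21)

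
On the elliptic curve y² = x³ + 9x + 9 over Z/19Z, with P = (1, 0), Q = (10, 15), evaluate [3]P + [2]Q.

(0, 16)

First 3P:
Repeated addition: build up to 3P.
2P: (1, 0) + (1, 0): same x and y₁ ≡ -y₂, so the sum is O.
3P: O + (1, 0) = (1, 0) (identity).
3P = (1, 0).
Next 2Q:
Repeated addition: build up to 2Q.
2Q: tangent at (10, 15): λ = (3·10² + 9)/(2·15) ≡ 5/11. 11⁻¹ ≡ 7 (mod 19) since 11·7 = 77 ≡ 1, so λ ≡ 5·7 ≡ 16.
  x = λ² - 10 - 10 = 256 - 20 ≡ 8; y = λ·(10 - 8) - 15 ≡ 17. → (8, 17)
2Q = (8, 17).
Finally 3P + 2Q:
(1, 0) + (8, 17). λ = (17 - 0)/(8 - 1) ≡ 17/7 mod 19. 7⁻¹ ≡ 11 (mod 19), so λ ≡ 16.
  x = λ² - 1 - 8 = 256 - 9 ≡ 0; y = λ·(1 - 0) - 0 ≡ 16. → (0, 16)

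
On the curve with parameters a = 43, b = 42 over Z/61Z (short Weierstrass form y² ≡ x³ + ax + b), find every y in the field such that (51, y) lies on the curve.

x³ + 43x + 42 = 134886 ≡ 15 (mod 61).
Square roots of 15 mod 61: 25 and 36 (since 25² = 625 ≡ 15).

25, 36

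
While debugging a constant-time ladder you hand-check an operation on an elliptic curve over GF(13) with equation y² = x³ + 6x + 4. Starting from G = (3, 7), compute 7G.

Repeated addition: build up to 7G.
2G: tangent at (3, 7): λ = (3·3² + 6)/(2·7) ≡ 7/1. 1⁻¹ ≡ 1 (mod 13), so λ ≡ 7·1 ≡ 7.
  x = λ² - 3 - 3 = 49 - 6 ≡ 4; y = λ·(3 - 4) - 7 ≡ 12. → (4, 12)
3G: (4, 12) + (3, 7). λ = (7 - 12)/(3 - 4) ≡ 8/12 mod 13. 12⁻¹ ≡ 12 (mod 13), so λ ≡ 5.
  x = λ² - 4 - 3 = 25 - 7 ≡ 5; y = λ·(4 - 5) - 12 ≡ 9. → (5, 9)
4G: (5, 9) + (3, 7). λ = (7 - 9)/(3 - 5) ≡ 11/11 mod 13. 11⁻¹ ≡ 6 (mod 13), so λ ≡ 1.
  x = λ² - 5 - 3 = 1 - 8 ≡ 6; y = λ·(5 - 6) - 9 ≡ 3. → (6, 3)
5G: (6, 3) + (3, 7). λ = (7 - 3)/(3 - 6) ≡ 4/10 mod 13. 10⁻¹ ≡ 4 (mod 13) since 10·4 = 40 ≡ 1, so λ ≡ 3.
  x = λ² - 6 - 3 = 9 - 9 ≡ 0; y = λ·(6 - 0) - 3 ≡ 2. → (0, 2)
6G: (0, 2) + (3, 7). λ = (7 - 2)/(3 - 0) ≡ 5/3 mod 13. 3⁻¹ ≡ 9 (mod 13) since 3·9 = 27 ≡ 1, so λ ≡ 6.
  x = λ² - 0 - 3 = 36 - 3 ≡ 7; y = λ·(0 - 7) - 2 ≡ 8. → (7, 8)
7G: (7, 8) + (3, 7). λ = (7 - 8)/(3 - 7) ≡ 12/9 mod 13. 9⁻¹ ≡ 3 (mod 13) since 9·3 = 27 ≡ 1, so λ ≡ 10.
  x = λ² - 7 - 3 = 100 - 10 ≡ 12; y = λ·(7 - 12) - 8 ≡ 7. → (12, 7)

(12, 7)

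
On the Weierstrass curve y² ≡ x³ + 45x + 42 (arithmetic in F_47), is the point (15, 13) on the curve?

no

y² = 13² ≡ 28; x³ + 45x + 42 = 4092 ≡ 3 (mod 47). 28 ≠ 3.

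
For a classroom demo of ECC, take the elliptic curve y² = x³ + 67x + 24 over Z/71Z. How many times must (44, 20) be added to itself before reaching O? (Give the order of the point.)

2P: tangent at (44, 20): λ = (3·44² + 67)/(2·20) ≡ 53/40. 40⁻¹ ≡ 16 (mod 71) since 40·16 = 640 ≡ 1, so λ ≡ 53·16 ≡ 67.
  x = λ² - 44 - 44 = 4489 - 88 ≡ 70; y = λ·(44 - 70) - 20 ≡ 13. → (70, 13)
3P: (70, 13) + (44, 20). λ = (20 - 13)/(44 - 70) ≡ 7/45 mod 71. 45⁻¹ ≡ 30 (mod 71), so λ ≡ 68.
  x = λ² - 70 - 44 = 4624 - 114 ≡ 37; y = λ·(70 - 37) - 13 ≡ 30. → (37, 30)
4P: (37, 30) + (44, 20). λ = (20 - 30)/(44 - 37) ≡ 61/7 mod 71. 7⁻¹ ≡ 61 (mod 71), so λ ≡ 29.
  x = λ² - 37 - 44 = 841 - 81 ≡ 50; y = λ·(37 - 50) - 30 ≡ 19. → (50, 19)
5P: (50, 19) + (44, 20). λ = (20 - 19)/(44 - 50) ≡ 1/65 mod 71. 65⁻¹ ≡ 59 (mod 71), so λ ≡ 59.
  x = λ² - 50 - 44 = 3481 - 94 ≡ 50; y = λ·(50 - 50) - 19 ≡ 52. → (50, 52)
6P: (50, 52) + (44, 20). λ = (20 - 52)/(44 - 50) ≡ 39/65 mod 71. 65⁻¹ ≡ 59 (mod 71), so λ ≡ 29.
  x = λ² - 50 - 44 = 841 - 94 ≡ 37; y = λ·(50 - 37) - 52 ≡ 41. → (37, 41)
7P: (37, 41) + (44, 20). λ = (20 - 41)/(44 - 37) ≡ 50/7 mod 71. 7⁻¹ ≡ 61 (mod 71) since 7·61 = 427 ≡ 1, so λ ≡ 68.
  x = λ² - 37 - 44 = 4624 - 81 ≡ 70; y = λ·(37 - 70) - 41 ≡ 58. → (70, 58)
8P: (70, 58) + (44, 20). λ = (20 - 58)/(44 - 70) ≡ 33/45 mod 71. 45⁻¹ ≡ 30 (mod 71) since 45·30 = 1350 ≡ 1, so λ ≡ 67.
  x = λ² - 70 - 44 = 4489 - 114 ≡ 44; y = λ·(70 - 44) - 58 ≡ 51. → (44, 51)
9P: (44, 51) + (44, 20): same x and y₁ ≡ -y₂, so the sum is O.
9P = O, so the order is 9.

9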